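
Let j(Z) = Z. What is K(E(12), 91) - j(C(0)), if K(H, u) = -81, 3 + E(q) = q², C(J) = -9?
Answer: -72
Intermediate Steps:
E(q) = -3 + q²
K(E(12), 91) - j(C(0)) = -81 - 1*(-9) = -81 + 9 = -72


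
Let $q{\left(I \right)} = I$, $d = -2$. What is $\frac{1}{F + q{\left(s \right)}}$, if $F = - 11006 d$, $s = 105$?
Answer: $\frac{1}{22117} \approx 4.5214 \cdot 10^{-5}$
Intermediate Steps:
$F = 22012$ ($F = \left(-11006\right) \left(-2\right) = 22012$)
$\frac{1}{F + q{\left(s \right)}} = \frac{1}{22012 + 105} = \frac{1}{22117}$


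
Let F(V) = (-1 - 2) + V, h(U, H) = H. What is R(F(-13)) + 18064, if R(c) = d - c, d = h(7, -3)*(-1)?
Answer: 18083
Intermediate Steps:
F(V) = -3 + V
d = 3 (d = -3*(-1) = 3)
R(c) = 3 - c
R(F(-13)) + 18064 = (3 - (-3 - 13)) + 18064 = (3 - 1*(-16)) + 18064 = (3 + 16) + 18064 = 19 + 18064 = 18083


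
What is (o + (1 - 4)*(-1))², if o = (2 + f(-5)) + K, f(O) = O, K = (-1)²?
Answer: 1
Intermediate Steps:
K = 1
o = -2 (o = (2 - 5) + 1 = -3 + 1 = -2)
(o + (1 - 4)*(-1))² = (-2 + (1 - 4)*(-1))² = (-2 - 3*(-1))² = (-2 + 3)² = 1² = 1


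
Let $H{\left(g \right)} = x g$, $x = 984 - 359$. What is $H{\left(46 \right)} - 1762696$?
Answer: $-1733946$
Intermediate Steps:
$x = 625$ ($x = 984 - 359 = 625$)
$H{\left(g \right)} = 625 g$
$H{\left(46 \right)} - 1762696 = 625 \cdot 46 - 1762696 = 28750 - 1762696 = -1733946$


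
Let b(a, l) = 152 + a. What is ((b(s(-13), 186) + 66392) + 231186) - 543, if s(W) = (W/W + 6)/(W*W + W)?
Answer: 46361179/156 ≈ 2.9719e+5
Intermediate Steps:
s(W) = 7/(W + W²) (s(W) = (1 + 6)/(W² + W) = 7/(W + W²))
((b(s(-13), 186) + 66392) + 231186) - 543 = (((152 + 7/(-13*(1 - 13))) + 66392) + 231186) - 543 = (((152 + 7*(-1/13)/(-12)) + 66392) + 231186) - 543 = (((152 + 7*(-1/13)*(-1/12)) + 66392) + 231186) - 543 = (((152 + 7/156) + 66392) + 231186) - 543 = ((23719/156 + 66392) + 231186) - 543 = (10380871/156 + 231186) - 543 = 46445887/156 - 543 = 46361179/156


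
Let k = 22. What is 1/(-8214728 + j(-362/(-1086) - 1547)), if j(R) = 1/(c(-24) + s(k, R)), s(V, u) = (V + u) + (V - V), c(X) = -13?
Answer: -4613/37894540267 ≈ -1.2173e-7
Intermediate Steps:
s(V, u) = V + u (s(V, u) = (V + u) + 0 = V + u)
j(R) = 1/(9 + R) (j(R) = 1/(-13 + (22 + R)) = 1/(9 + R))
1/(-8214728 + j(-362/(-1086) - 1547)) = 1/(-8214728 + 1/(9 + (-362/(-1086) - 1547))) = 1/(-8214728 + 1/(9 + (-362*(-1/1086) - 1547))) = 1/(-8214728 + 1/(9 + (⅓ - 1547))) = 1/(-8214728 + 1/(9 - 4640/3)) = 1/(-8214728 + 1/(-4613/3)) = 1/(-8214728 - 3/4613) = 1/(-37894540267/4613) = -4613/37894540267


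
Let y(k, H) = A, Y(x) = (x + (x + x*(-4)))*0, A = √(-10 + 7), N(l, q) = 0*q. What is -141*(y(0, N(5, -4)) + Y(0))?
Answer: -141*I*√3 ≈ -244.22*I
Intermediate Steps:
N(l, q) = 0
A = I*√3 (A = √(-3) = I*√3 ≈ 1.732*I)
Y(x) = 0 (Y(x) = (x + (x - 4*x))*0 = (x - 3*x)*0 = -2*x*0 = 0)
y(k, H) = I*√3
-141*(y(0, N(5, -4)) + Y(0)) = -141*(I*√3 + 0) = -141*I*√3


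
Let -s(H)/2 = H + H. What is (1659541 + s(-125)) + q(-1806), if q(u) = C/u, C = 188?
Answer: 1499016929/903 ≈ 1.6600e+6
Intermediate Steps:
s(H) = -4*H (s(H) = -2*(H + H) = -4*H)
q(u) = 188/u
(1659541 + s(-125)) + q(-1806) = (1659541 - 4*(-125)) + 188/(-1806) = (1659541 + 500) + 188*(-1/1806) = 1660041 - 94/903 = 1499016929/903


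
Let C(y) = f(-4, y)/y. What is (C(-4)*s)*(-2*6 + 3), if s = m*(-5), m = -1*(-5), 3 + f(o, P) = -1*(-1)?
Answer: 225/2 ≈ 112.50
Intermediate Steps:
f(o, P) = -2 (f(o, P) = -3 - 1*(-1) = -3 + 1 = -2)
m = 5
s = -25 (s = 5*(-5) = -25)
C(y) = -2/y
(C(-4)*s)*(-2*6 + 3) = (-2/(-4)*(-25))*(-2*6 + 3) = (-2*(-1/4)*(-25))*(-12 + 3) = ((1/2)*(-25))*(-9) = -25/2*(-9) = 225/2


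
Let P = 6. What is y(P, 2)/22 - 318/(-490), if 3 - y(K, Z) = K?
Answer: 2763/5390 ≈ 0.51262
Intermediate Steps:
y(K, Z) = 3 - K
y(P, 2)/22 - 318/(-490) = (3 - 1*6)/22 - 318/(-490) = (3 - 6)*(1/22) - 318*(-1/490) = -3*1/22 + 159/245 = -3/22 + 159/245 = 2763/5390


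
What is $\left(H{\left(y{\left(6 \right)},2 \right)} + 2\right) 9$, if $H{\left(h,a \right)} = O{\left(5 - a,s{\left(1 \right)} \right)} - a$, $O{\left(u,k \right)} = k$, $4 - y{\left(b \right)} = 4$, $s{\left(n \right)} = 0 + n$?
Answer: $9$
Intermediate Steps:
$s{\left(n \right)} = n$
$y{\left(b \right)} = 0$ ($y{\left(b \right)} = 4 - 4 = 0$)
$H{\left(h,a \right)} = 1 - a$
$\left(H{\left(y{\left(6 \right)},2 \right)} + 2\right) 9 = \left(\left(1 - 2\right) + 2\right) 9 = \left(-1 + 2\right) 9 = 1 \cdot 9 = 9$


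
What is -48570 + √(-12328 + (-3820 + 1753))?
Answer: -48570 + I*√14395 ≈ -48570.0 + 119.98*I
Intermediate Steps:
-48570 + √(-12328 + (-3820 + 1753)) = -48570 + √(-12328 - 2067) = -48570 + √(-14395) = -48570 + I*√14395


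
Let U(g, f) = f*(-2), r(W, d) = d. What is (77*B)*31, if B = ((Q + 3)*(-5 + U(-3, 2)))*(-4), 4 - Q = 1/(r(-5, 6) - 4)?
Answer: 558558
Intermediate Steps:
U(g, f) = -2*f
Q = 7/2 (Q = 4 - 1/(6 - 4) = 4 - 1/2 = 4 - 1*½ = 4 - ½ = 7/2 ≈ 3.5000)
B = 234 (B = ((7/2 + 3)*(-5 - 2*2))*(-4) = (13*(-5 - 4)/2)*(-4) = ((13/2)*(-9))*(-4) = -117/2*(-4) = 234)
(77*B)*31 = (77*234)*31 = 18018*31 = 558558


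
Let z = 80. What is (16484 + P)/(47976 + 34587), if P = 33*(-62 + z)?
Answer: 17078/82563 ≈ 0.20685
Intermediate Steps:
P = 594 (P = 33*(-62 + 80) = 33*18 = 594)
(16484 + P)/(47976 + 34587) = (16484 + 594)/(47976 + 34587) = 17078/82563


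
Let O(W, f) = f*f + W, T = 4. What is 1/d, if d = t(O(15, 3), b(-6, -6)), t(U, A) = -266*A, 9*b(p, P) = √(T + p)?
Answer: 9*I*√2/532 ≈ 0.023925*I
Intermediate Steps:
b(p, P) = √(4 + p)/9
O(W, f) = W + f² (O(W, f) = f² + W = W + f²)
d = -266*I*√2/9 (d = -266*√(4 - 6)/9 = -266*√(-2)/9 = -266*I*√2/9 ≈ -41.798*I)
1/d = 1/(-266*I*√2/9) = 9*I*√2/532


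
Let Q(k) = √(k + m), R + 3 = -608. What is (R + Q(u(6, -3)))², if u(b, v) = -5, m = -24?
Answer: (611 - I*√29)² ≈ 3.7329e+5 - 6581.0*I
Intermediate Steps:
R = -611 (R = -3 - 608 = -611)
Q(k) = √(-24 + k) (Q(k) = √(k - 24) = √(-24 + k))
(R + Q(u(6, -3)))² = (-611 + √(-24 - 5))² = (-611 + √(-29))² = (-611 + I*√29)²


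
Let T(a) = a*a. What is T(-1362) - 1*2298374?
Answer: -443330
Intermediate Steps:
T(a) = a²
T(-1362) - 1*2298374 = (-1362)² - 1*2298374 = 1855044 - 2298374 = -443330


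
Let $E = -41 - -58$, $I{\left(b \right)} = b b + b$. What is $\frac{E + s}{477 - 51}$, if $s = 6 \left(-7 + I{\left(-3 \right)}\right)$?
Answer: $\frac{11}{426} \approx 0.025822$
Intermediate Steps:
$I{\left(b \right)} = b + b^{2}$ ($I{\left(b \right)} = b^{2} + b = b + b^{2}$)
$E = 17$ ($E = -41 + 58 = 17$)
$s = -6$ ($s = 6 \left(-7 - 3 \left(1 - 3\right)\right) = 6 \left(-7 - -6\right) = 6 \left(-7 + 6\right) = 6 \left(-1\right) = -6$)
$\frac{E + s}{477 - 51} = \frac{17 - 6}{477 - 51} = \frac{11}{426}$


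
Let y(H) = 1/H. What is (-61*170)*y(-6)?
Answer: 5185/3 ≈ 1728.3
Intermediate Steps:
(-61*170)*y(-6) = -61*170/(-6) = -10370*(-⅙) = 5185/3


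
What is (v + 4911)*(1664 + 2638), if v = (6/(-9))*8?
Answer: 21104178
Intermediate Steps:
v = -16/3 (v = (6*(-⅑))*8 = -⅔*8 = -16/3 ≈ -5.3333)
(v + 4911)*(1664 + 2638) = (-16/3 + 4911)*(1664 + 2638) = (14717/3)*4302 = 21104178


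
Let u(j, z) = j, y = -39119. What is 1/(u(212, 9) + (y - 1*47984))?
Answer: -1/86891 ≈ -1.1509e-5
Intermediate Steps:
1/(u(212, 9) + (y - 1*47984)) = 1/(212 + (-39119 - 1*47984)) = 1/(212 + (-39119 - 47984)) = 1/(212 - 87103) = 1/(-86891) = -1/86891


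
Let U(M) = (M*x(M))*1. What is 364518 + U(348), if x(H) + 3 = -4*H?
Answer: -120942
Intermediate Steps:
x(H) = -3 - 4*H
U(M) = M*(-3 - 4*M) (U(M) = (M*(-3 - 4*M))*1 = M*(-3 - 4*M))
364518 + U(348) = 364518 - 1*348*(3 + 4*348) = 364518 - 1*348*(3 + 1392) = 364518 - 1*348*1395 = 364518 - 485460 = -120942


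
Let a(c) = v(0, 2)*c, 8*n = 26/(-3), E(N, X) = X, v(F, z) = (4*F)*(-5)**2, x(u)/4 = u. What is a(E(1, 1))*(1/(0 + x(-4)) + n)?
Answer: 0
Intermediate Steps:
x(u) = 4*u
v(F, z) = 100*F (v(F, z) = (4*F)*25 = 100*F)
n = -13/12 (n = (26/(-3))/8 = (26*(-1/3))/8 = (1/8)*(-26/3) = -13/12 ≈ -1.0833)
a(c) = 0 (a(c) = (100*0)*c = 0*c = 0)
a(E(1, 1))*(1/(0 + x(-4)) + n) = 0*(1/(0 + 4*(-4)) - 13/12) = 0*(1/(0 - 16) - 13/12) = 0*(1/(-16) - 13/12) = 0*(-1/16 - 13/12) = 0*(-55/48) = 0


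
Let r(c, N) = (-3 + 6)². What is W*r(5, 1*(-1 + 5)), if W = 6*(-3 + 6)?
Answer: 162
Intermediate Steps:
r(c, N) = 9 (r(c, N) = 3² = 9)
W = 18 (W = 6*3 = 18)
W*r(5, 1*(-1 + 5)) = 18*9 = 162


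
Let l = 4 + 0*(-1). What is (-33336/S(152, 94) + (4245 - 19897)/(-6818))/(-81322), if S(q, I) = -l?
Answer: -2029888/19801907 ≈ -0.10251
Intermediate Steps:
l = 4 (l = 4 + 0 = 4)
S(q, I) = -4 (S(q, I) = -1*4 = -4)
(-33336/S(152, 94) + (4245 - 19897)/(-6818))/(-81322) = (-33336/(-4) + (4245 - 19897)/(-6818))/(-81322) = (-33336*(-¼) - 15652*(-1/6818))*(-1/81322) = (8334 + 1118/487)*(-1/81322) = (4059776/487)*(-1/81322) = -2029888/19801907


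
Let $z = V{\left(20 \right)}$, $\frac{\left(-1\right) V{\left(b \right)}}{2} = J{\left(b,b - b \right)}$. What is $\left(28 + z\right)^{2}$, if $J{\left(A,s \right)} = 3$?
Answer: $484$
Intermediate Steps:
$V{\left(b \right)} = -6$ ($V{\left(b \right)} = \left(-2\right) 3 = -6$)
$z = -6$
$\left(28 + z\right)^{2} = \left(28 - 6\right)^{2} = 22^{2} = 484$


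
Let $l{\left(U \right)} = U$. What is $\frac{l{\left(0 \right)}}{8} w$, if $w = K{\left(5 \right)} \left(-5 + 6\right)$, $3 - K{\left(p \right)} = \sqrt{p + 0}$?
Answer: $0$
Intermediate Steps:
$K{\left(p \right)} = 3 - \sqrt{p}$ ($K{\left(p \right)} = 3 - \sqrt{p + 0} = 3 - \sqrt{p}$)
$w = 3 - \sqrt{5}$ ($w = \left(3 - \sqrt{5}\right) \left(-5 + 6\right) = \left(3 - \sqrt{5}\right) 1 = 3 - \sqrt{5} \approx 0.76393$)
$\frac{l{\left(0 \right)}}{8} w = \frac{0}{8} \left(3 - \sqrt{5}\right) = 0 \cdot \frac{1}{8} \left(3 - \sqrt{5}\right) = 0 \left(3 - \sqrt{5}\right) = 0$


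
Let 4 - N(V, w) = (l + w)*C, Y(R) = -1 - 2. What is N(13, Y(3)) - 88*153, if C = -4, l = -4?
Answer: -13488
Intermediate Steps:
Y(R) = -3
N(V, w) = -12 + 4*w (N(V, w) = 4 - (-4 + w)*(-4) = 4 - (16 - 4*w) = 4 + (-16 + 4*w) = -12 + 4*w)
N(13, Y(3)) - 88*153 = (-12 + 4*(-3)) - 88*153 = (-12 - 12) - 13464 = -24 - 13464 = -13488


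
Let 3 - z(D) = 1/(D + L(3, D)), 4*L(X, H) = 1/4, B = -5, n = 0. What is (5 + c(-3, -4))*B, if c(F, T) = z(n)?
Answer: 40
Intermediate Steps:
L(X, H) = 1/16 (L(X, H) = (1/4)/4 = (1*(¼))/4 = (¼)*(¼) = 1/16)
z(D) = 3 - 1/(1/16 + D) (z(D) = 3 - 1/(D + 1/16) = 3 - 1/(1/16 + D))
c(F, T) = -13 (c(F, T) = (-13 + 48*0)/(1 + 16*0) = (-13 + 0)/(1 + 0) = -13/1 = 1*(-13) = -13)
(5 + c(-3, -4))*B = (5 - 13)*(-5) = -8*(-5) = 40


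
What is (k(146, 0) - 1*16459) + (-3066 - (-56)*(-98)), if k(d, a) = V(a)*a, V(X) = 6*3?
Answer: -25013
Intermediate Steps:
V(X) = 18
k(d, a) = 18*a
(k(146, 0) - 1*16459) + (-3066 - (-56)*(-98)) = (18*0 - 1*16459) + (-3066 - (-56)*(-98)) = (0 - 16459) + (-3066 - 1*5488) = -16459 + (-3066 - 5488) = -16459 - 8554 = -25013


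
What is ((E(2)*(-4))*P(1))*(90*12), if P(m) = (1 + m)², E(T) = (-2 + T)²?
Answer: 0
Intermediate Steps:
((E(2)*(-4))*P(1))*(90*12) = (((-2 + 2)²*(-4))*(1 + 1)²)*(90*12) = ((0²*(-4))*2²)*1080 = ((0*(-4))*4)*1080 = (0*4)*1080 = 0*1080 = 0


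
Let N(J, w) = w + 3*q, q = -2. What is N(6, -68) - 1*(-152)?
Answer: 78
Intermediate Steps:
N(J, w) = -6 + w (N(J, w) = w + 3*(-2) = w - 6 = -6 + w)
N(6, -68) - 1*(-152) = (-6 - 68) - 1*(-152) = -74 + 152 = 78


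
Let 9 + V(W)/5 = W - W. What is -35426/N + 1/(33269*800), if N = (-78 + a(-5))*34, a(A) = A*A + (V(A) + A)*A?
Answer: -27731472603/5243194400 ≈ -5.2890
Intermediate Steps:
V(W) = -45 (V(W) = -45 + 5*(W - W) = -45 + 5*0 = -45 + 0 = -45)
a(A) = A² + A*(-45 + A) (a(A) = A*A + (-45 + A)*A = A² + A*(-45 + A))
N = 6698 (N = (-78 - 5*(-45 + 2*(-5)))*34 = (-78 - 5*(-45 - 10))*34 = (-78 - 5*(-55))*34 = (-78 + 275)*34 = 197*34 = 6698)
-35426/N + 1/(33269*800) = -35426/6698 + 1/(33269*800) = -35426*1/6698 + (1/33269)*(1/800) = -17713/3349 + 1/26615200 = -27731472603/5243194400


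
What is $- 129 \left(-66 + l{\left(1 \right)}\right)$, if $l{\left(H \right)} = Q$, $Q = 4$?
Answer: $7998$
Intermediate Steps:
$l{\left(H \right)} = 4$
$- 129 \left(-66 + l{\left(1 \right)}\right) = - 129 \left(-66 + 4\right) = \left(-129\right) \left(-62\right) = 7998$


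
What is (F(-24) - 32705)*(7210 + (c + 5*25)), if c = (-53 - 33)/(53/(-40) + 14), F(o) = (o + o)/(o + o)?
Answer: -121508605120/507 ≈ -2.3966e+8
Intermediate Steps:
F(o) = 1 (F(o) = (2*o)/((2*o)) = (2*o)*(1/(2*o)) = 1)
c = -3440/507 (c = -86/(53*(-1/40) + 14) = -86/(-53/40 + 14) = -86/507/40 = -86*40/507 = -3440/507 ≈ -6.7850)
(F(-24) - 32705)*(7210 + (c + 5*25)) = (1 - 32705)*(7210 + (-3440/507 + 5*25)) = -32704*(7210 + (-3440/507 + 125)) = -32704*(7210 + 59935/507) = -32704*3715405/507 = -121508605120/507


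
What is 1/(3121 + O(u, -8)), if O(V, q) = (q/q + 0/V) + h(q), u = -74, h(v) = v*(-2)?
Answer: 1/3138 ≈ 0.00031867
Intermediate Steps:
h(v) = -2*v
O(V, q) = 1 - 2*q (O(V, q) = (q/q + 0/V) - 2*q = (1 + 0) - 2*q = 1 - 2*q)
1/(3121 + O(u, -8)) = 1/(3121 + (1 - 2*(-8))) = 1/(3121 + (1 + 16)) = 1/(3121 + 17) = 1/3138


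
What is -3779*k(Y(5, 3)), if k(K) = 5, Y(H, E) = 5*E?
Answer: -18895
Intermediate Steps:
-3779*k(Y(5, 3)) = -3779*5 = -18895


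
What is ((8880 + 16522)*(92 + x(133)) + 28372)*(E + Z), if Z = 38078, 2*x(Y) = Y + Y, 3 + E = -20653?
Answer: 100068866884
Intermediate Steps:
E = -20656 (E = -3 - 20653 = -20656)
x(Y) = Y (x(Y) = (Y + Y)/2 = (2*Y)/2 = Y)
((8880 + 16522)*(92 + x(133)) + 28372)*(E + Z) = ((8880 + 16522)*(92 + 133) + 28372)*(-20656 + 38078) = (25402*225 + 28372)*17422 = (5715450 + 28372)*17422 = 5743822*17422 = 100068866884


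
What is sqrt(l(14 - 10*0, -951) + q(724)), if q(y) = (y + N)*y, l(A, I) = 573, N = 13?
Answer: sqrt(534161) ≈ 730.86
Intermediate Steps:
q(y) = y*(13 + y) (q(y) = (y + 13)*y = (13 + y)*y = y*(13 + y))
sqrt(l(14 - 10*0, -951) + q(724)) = sqrt(573 + 724*(13 + 724)) = sqrt(573 + 724*737) = sqrt(573 + 533588) = sqrt(534161)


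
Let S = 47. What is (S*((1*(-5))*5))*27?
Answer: -31725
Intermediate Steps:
(S*((1*(-5))*5))*27 = (47*((1*(-5))*5))*27 = (47*(-5*5))*27 = (47*(-25))*27 = -1175*27 = -31725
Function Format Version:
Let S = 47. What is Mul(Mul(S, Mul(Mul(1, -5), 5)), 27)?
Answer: -31725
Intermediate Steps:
Mul(Mul(S, Mul(Mul(1, -5), 5)), 27) = Mul(Mul(47, Mul(Mul(1, -5), 5)), 27) = Mul(Mul(47, Mul(-5, 5)), 27) = Mul(Mul(47, -25), 27) = Mul(-1175, 27) = -31725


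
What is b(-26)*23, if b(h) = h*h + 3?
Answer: 15617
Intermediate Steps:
b(h) = 3 + h² (b(h) = h² + 3 = 3 + h²)
b(-26)*23 = (3 + (-26)²)*23 = (3 + 676)*23 = 679*23 = 15617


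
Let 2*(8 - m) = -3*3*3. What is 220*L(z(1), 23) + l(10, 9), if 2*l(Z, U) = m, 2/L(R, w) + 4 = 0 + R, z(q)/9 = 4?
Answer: 49/2 ≈ 24.500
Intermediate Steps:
z(q) = 36 (z(q) = 9*4 = 36)
L(R, w) = 2/(-4 + R) (L(R, w) = 2/(-4 + (0 + R)) = 2/(-4 + R))
m = 43/2 (m = 8 - (-3*3)*3/2 = 8 - (-9)*3/2 = 8 - ½*(-27) = 8 + 27/2 = 43/2 ≈ 21.500)
l(Z, U) = 43/4 (l(Z, U) = (½)*(43/2) = 43/4)
220*L(z(1), 23) + l(10, 9) = 220*(2/(-4 + 36)) + 43/4 = 220*(2/32) + 43/4 = 220*(2*(1/32)) + 43/4 = 220*(1/16) + 43/4 = 55/4 + 43/4 = 49/2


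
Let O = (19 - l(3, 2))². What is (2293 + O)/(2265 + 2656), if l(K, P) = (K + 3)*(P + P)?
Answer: 122/259 ≈ 0.47104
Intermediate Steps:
l(K, P) = 2*P*(3 + K) (l(K, P) = (3 + K)*(2*P) = 2*P*(3 + K))
O = 25 (O = (19 - 2*2*(3 + 3))² = (19 - 2*2*6)² = (19 - 1*24)² = (19 - 24)² = (-5)² = 25)
(2293 + O)/(2265 + 2656) = (2293 + 25)/(2265 + 2656) = 2318/4921 = 2318*(1/4921) = 122/259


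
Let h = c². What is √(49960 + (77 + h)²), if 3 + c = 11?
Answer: √69841 ≈ 264.27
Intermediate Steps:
c = 8 (c = -3 + 11 = 8)
h = 64 (h = 8² = 64)
√(49960 + (77 + h)²) = √(49960 + (77 + 64)²) = √(49960 + 141²) = √(49960 + 19881) = √69841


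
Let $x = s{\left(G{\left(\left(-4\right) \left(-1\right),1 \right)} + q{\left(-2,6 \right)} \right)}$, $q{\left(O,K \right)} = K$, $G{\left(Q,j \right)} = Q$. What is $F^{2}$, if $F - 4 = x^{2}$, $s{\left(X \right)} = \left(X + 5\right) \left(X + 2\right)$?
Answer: $1050019216$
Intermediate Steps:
$s{\left(X \right)} = \left(2 + X\right) \left(5 + X\right)$ ($s{\left(X \right)} = \left(5 + X\right) \left(2 + X\right) = \left(2 + X\right) \left(5 + X\right)$)
$x = 180$ ($x = 10 + \left(\left(-4\right) \left(-1\right) + 6\right)^{2} + 7 \left(\left(-4\right) \left(-1\right) + 6\right) = 10 + \left(4 + 6\right)^{2} + 7 \left(4 + 6\right) = 10 + 10^{2} + 7 \cdot 10 = 10 + 100 + 70 = 180$)
$F = 32404$ ($F = 4 + 180^{2} = 4 + 32400 = 32404$)
$F^{2} = 32404^{2} = 1050019216$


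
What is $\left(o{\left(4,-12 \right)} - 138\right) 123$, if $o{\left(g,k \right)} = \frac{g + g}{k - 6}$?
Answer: $- \frac{51086}{3} \approx -17029.0$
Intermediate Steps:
$o{\left(g,k \right)} = \frac{2 g}{-6 + k}$ ($o{\left(g,k \right)} = \frac{2 g}{k + \left(-6 + 0\right)} = \frac{2 g}{k - 6} = \frac{2 g}{-6 + k}$)
$\left(o{\left(4,-12 \right)} - 138\right) 123 = \left(2 \cdot 4 \frac{1}{-6 - 12} - 138\right) 123 = \left(2 \cdot 4 \frac{1}{-18} - 138\right) 123 = \left(2 \cdot 4 \left(- \frac{1}{18}\right) - 138\right) 123 = \left(- \frac{4}{9} - 138\right) 123 = \left(- \frac{1246}{9}\right) 123 = - \frac{51086}{3}$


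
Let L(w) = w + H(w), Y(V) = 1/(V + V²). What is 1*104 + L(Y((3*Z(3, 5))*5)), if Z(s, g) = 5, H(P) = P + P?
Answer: 197601/1900 ≈ 104.00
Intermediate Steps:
H(P) = 2*P
L(w) = 3*w (L(w) = w + 2*w = 3*w)
1*104 + L(Y((3*Z(3, 5))*5)) = 1*104 + 3*(1/((((3*5)*5))*(1 + (3*5)*5))) = 104 + 3*(1/(((15*5))*(1 + 15*5))) = 104 + 3*(1/(75*(1 + 75))) = 104 + 3*((1/75)/76) = 104 + 3*((1/75)*(1/76)) = 104 + 3*(1/5700) = 104 + 1/1900 = 197601/1900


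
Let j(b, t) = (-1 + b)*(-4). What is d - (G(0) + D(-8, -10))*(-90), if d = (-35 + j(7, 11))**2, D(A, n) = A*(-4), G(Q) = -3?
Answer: 6091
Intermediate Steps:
D(A, n) = -4*A
j(b, t) = 4 - 4*b
d = 3481 (d = (-35 + (4 - 4*7))**2 = (-35 + (4 - 28))**2 = (-35 - 24)**2 = (-59)**2 = 3481)
d - (G(0) + D(-8, -10))*(-90) = 3481 - (-3 - 4*(-8))*(-90) = 3481 - (-3 + 32)*(-90) = 3481 - 29*(-90) = 3481 - 1*(-2610) = 3481 + 2610 = 6091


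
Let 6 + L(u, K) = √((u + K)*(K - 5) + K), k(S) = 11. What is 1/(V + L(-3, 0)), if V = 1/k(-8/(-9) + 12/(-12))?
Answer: -143/482 - 121*√15/2410 ≈ -0.49113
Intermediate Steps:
L(u, K) = -6 + √(K + (-5 + K)*(K + u)) (L(u, K) = -6 + √((u + K)*(K - 5) + K) = -6 + √((K + u)*(-5 + K) + K) = -6 + √((-5 + K)*(K + u) + K) = -6 + √(K + (-5 + K)*(K + u)))
V = 1/11 ≈ 0.090909
1/(V + L(-3, 0)) = 1/(1/11 + (-6 + √(0² - 5*(-3) - 4*0 + 0*(-3)))) = 1/(1/11 + (-6 + √(0 + 15 + 0 + 0))) = 1/(1/11 + (-6 + √15)) = 1/(-65/11 + √15)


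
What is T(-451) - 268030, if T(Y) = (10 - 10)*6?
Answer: -268030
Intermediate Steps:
T(Y) = 0 (T(Y) = 0*6 = 0)
T(-451) - 268030 = 0 - 268030 = -268030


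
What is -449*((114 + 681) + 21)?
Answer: -366384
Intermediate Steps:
-449*((114 + 681) + 21) = -449*(795 + 21) = -449*816 = -366384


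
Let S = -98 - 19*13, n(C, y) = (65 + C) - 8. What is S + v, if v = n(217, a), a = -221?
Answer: -71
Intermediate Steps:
n(C, y) = 57 + C
S = -345 (S = -98 - 247 = -345)
v = 274 (v = 57 + 217 = 274)
S + v = -345 + 274 = -71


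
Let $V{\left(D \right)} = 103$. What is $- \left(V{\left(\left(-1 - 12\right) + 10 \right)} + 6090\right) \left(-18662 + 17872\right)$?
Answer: $4892470$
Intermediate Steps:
$- \left(V{\left(\left(-1 - 12\right) + 10 \right)} + 6090\right) \left(-18662 + 17872\right) = - \left(103 + 6090\right) \left(-18662 + 17872\right) = - 6193 \left(-790\right) = \left(-1\right) \left(-4892470\right) = 4892470$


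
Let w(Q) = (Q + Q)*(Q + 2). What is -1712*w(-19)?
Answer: -1105952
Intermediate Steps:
w(Q) = 2*Q*(2 + Q) (w(Q) = (2*Q)*(2 + Q) = 2*Q*(2 + Q))
-1712*w(-19) = -3424*(-19)*(2 - 19) = -3424*(-19)*(-17) = -1712*646 = -1105952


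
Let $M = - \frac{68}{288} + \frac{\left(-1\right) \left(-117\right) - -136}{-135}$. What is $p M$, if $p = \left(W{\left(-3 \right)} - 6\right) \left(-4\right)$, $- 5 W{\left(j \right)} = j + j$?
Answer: $- \frac{9116}{225} \approx -40.516$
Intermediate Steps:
$W{\left(j \right)} = - \frac{2 j}{5}$ ($W{\left(j \right)} = - \frac{j + j}{5} = - \frac{2 j}{5}$)
$p = \frac{96}{5}$ ($p = \left(\left(- \frac{2}{5}\right) \left(-3\right) - 6\right) \left(-4\right) = \left(\frac{6}{5} - 6\right) \left(-4\right) = \left(- \frac{24}{5}\right) \left(-4\right) = \frac{96}{5} \approx 19.2$)
$M = - \frac{2279}{1080}$ ($M = \left(-68\right) \frac{1}{288} + \left(117 + 136\right) \left(- \frac{1}{135}\right) = - \frac{17}{72} + 253 \left(- \frac{1}{135}\right) = - \frac{17}{72} - \frac{253}{135} = - \frac{2279}{1080} \approx -2.1102$)
$p M = \frac{96}{5} \left(- \frac{2279}{1080}\right) = - \frac{9116}{225}$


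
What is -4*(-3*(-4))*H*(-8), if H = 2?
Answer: 768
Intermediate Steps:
-4*(-3*(-4))*H*(-8) = -4*(-3*(-4))*2*(-8) = -48*2*(-8) = -4*24*(-8) = -96*(-8) = 768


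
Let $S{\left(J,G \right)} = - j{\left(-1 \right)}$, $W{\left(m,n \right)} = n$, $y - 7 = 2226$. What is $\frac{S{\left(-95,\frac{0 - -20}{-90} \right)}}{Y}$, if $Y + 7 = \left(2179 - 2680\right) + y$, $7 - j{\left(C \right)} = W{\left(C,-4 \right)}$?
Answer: $- \frac{11}{1725} \approx -0.0063768$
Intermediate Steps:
$y = 2233$ ($y = 7 + 2226 = 2233$)
$j{\left(C \right)} = 11$ ($j{\left(C \right)} = 7 - -4 = 7 + 4 = 11$)
$S{\left(J,G \right)} = -11$ ($S{\left(J,G \right)} = \left(-1\right) 11 = -11$)
$Y = 1725$ ($Y = -7 + \left(\left(2179 - 2680\right) + 2233\right) = -7 + \left(-501 + 2233\right) = -7 + 1732 = 1725$)
$\frac{S{\left(-95,\frac{0 - -20}{-90} \right)}}{Y} = - \frac{11}{1725}$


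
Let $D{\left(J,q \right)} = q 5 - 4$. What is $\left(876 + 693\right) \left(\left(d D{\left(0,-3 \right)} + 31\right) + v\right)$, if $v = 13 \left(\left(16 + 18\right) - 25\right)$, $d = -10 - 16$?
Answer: $1007298$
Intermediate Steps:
$D{\left(J,q \right)} = -4 + 5 q$ ($D{\left(J,q \right)} = 5 q - 4 = -4 + 5 q$)
$d = -26$ ($d = -10 - 16 = -26$)
$v = 117$ ($v = 13 \left(34 - 25\right) = 13 \cdot 9 = 117$)
$\left(876 + 693\right) \left(\left(d D{\left(0,-3 \right)} + 31\right) + v\right) = \left(876 + 693\right) \left(\left(- 26 \left(-4 + 5 \left(-3\right)\right) + 31\right) + 117\right) = 1569 \left(\left(- 26 \left(-4 - 15\right) + 31\right) + 117\right) = 1569 \left(\left(\left(-26\right) \left(-19\right) + 31\right) + 117\right) = 1569 \left(\left(494 + 31\right) + 117\right) = 1569 \left(525 + 117\right) = 1569 \cdot 642 = 1007298$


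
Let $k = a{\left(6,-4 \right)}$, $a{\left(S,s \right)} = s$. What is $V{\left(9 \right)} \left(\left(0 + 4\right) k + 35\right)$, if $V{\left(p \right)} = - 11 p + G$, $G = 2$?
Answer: $-1843$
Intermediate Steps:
$k = -4$
$V{\left(p \right)} = 2 - 11 p$ ($V{\left(p \right)} = - 11 p + 2 = 2 - 11 p$)
$V{\left(9 \right)} \left(\left(0 + 4\right) k + 35\right) = \left(2 - 99\right) \left(\left(0 + 4\right) \left(-4\right) + 35\right) = \left(2 - 99\right) \left(4 \left(-4\right) + 35\right) = - 97 \left(-16 + 35\right) = \left(-97\right) 19 = -1843$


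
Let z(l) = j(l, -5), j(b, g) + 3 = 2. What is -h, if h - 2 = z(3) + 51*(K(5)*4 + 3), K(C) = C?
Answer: -1174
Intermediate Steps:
j(b, g) = -1 (j(b, g) = -3 + 2 = -1)
z(l) = -1
h = 1174 (h = 2 + (-1 + 51*(5*4 + 3)) = 2 + (-1 + 51*(20 + 3)) = 2 + (-1 + 51*23) = 2 + (-1 + 1173) = 2 + 1172 = 1174)
-h = -1*1174 = -1174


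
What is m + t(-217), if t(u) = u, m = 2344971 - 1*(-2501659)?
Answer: 4846413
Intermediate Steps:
m = 4846630 (m = 2344971 + 2501659 = 4846630)
m + t(-217) = 4846630 - 217 = 4846413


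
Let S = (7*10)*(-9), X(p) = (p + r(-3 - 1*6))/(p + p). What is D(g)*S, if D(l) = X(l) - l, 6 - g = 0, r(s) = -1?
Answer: 7035/2 ≈ 3517.5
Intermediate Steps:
X(p) = (-1 + p)/(2*p) (X(p) = (p - 1)/(p + p) = (-1 + p)/((2*p)) = (-1 + p)*(1/(2*p)) = (-1 + p)/(2*p))
g = 6 (g = 6 - 1*0 = 6 + 0 = 6)
D(l) = -l + (-1 + l)/(2*l) (D(l) = (-1 + l)/(2*l) - l = -l + (-1 + l)/(2*l))
S = -630 (S = 70*(-9) = -630)
D(g)*S = (½ - 1*6 - ½/6)*(-630) = (½ - 6 - ½*⅙)*(-630) = (½ - 6 - 1/12)*(-630) = -67/12*(-630) = 7035/2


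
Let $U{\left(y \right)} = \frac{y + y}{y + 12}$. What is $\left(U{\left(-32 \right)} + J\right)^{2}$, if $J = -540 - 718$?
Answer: $\frac{39363076}{25} \approx 1.5745 \cdot 10^{6}$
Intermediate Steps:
$J = -1258$
$U{\left(y \right)} = \frac{2 y}{12 + y}$
$\left(U{\left(-32 \right)} + J\right)^{2} = \left(2 \left(-32\right) \frac{1}{12 - 32} - 1258\right)^{2} = \left(2 \left(-32\right) \frac{1}{-20} - 1258\right)^{2} = \left(2 \left(-32\right) \left(- \frac{1}{20}\right) - 1258\right)^{2} = \left(\frac{16}{5} - 1258\right)^{2} = \left(- \frac{6274}{5}\right)^{2} = \frac{39363076}{25}$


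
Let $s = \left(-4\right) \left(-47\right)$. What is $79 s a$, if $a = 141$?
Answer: $2094132$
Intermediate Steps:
$s = 188$
$79 s a = 79 \cdot 188 \cdot 141 = 14852 \cdot 141 = 2094132$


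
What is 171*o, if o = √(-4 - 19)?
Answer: 171*I*√23 ≈ 820.09*I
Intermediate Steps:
o = I*√23 (o = √(-23) = I*√23 ≈ 4.7958*I)
171*o = 171*(I*√23) = 171*I*√23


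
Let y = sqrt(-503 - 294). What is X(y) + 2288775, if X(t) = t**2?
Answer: 2287978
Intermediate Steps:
y = I*sqrt(797) (y = sqrt(-797) = I*sqrt(797) ≈ 28.231*I)
X(y) + 2288775 = (I*sqrt(797))**2 + 2288775 = -797 + 2288775 = 2287978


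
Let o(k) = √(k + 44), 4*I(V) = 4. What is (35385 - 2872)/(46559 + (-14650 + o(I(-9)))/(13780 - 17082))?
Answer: 16506546081861368/23639821416090979 + 322073778*√5/23639821416090979 ≈ 0.69825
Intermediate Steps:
I(V) = 1 (I(V) = (¼)*4 = 1)
o(k) = √(44 + k)
(35385 - 2872)/(46559 + (-14650 + o(I(-9)))/(13780 - 17082)) = (35385 - 2872)/(46559 + (-14650 + √(44 + 1))/(13780 - 17082)) = 32513/(46559 + (-14650 + √45)/(-3302)) = 32513/(46559 + (-14650 + 3*√5)*(-1/3302)) = 32513/(46559 + (7325/1651 - 3*√5/3302)) = 32513/(76876234/1651 - 3*√5/3302)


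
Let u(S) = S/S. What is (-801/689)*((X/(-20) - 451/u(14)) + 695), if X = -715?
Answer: -896319/2756 ≈ -325.22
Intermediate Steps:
u(S) = 1
(-801/689)*((X/(-20) - 451/u(14)) + 695) = (-801/689)*((-715/(-20) - 451/1) + 695) = (-801*1/689)*((-715*(-1/20) - 451*1) + 695) = -801*((143/4 - 451) + 695)/689 = -801*(-1661/4 + 695)/689 = -801/689*1119/4 = -896319/2756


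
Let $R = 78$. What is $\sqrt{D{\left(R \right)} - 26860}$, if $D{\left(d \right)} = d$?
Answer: $i \sqrt{26782} \approx 163.65 i$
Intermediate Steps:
$\sqrt{D{\left(R \right)} - 26860} = \sqrt{78 - 26860} = \sqrt{-26782} = i \sqrt{26782}$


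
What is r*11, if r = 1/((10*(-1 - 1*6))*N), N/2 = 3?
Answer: -11/420 ≈ -0.026190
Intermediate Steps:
N = 6 (N = 2*3 = 6)
r = -1/420 (r = 1/((10*(-1 - 1*6))*6) = 1/((10*(-1 - 6))*6) = 1/((10*(-7))*6) = 1/(-70*6) = 1/(-420) = -1/420 ≈ -0.0023810)
r*11 = -1/420*11 = -11/420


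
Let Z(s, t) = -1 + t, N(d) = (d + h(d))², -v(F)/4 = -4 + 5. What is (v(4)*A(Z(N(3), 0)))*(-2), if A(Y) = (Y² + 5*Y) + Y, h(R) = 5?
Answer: -40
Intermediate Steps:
v(F) = -4 (v(F) = -4*(-4 + 5) = -4*1 = -4)
N(d) = (5 + d)² (N(d) = (d + 5)² = (5 + d)²)
A(Y) = Y² + 6*Y
(v(4)*A(Z(N(3), 0)))*(-2) = -4*(-1 + 0)*(6 + (-1 + 0))*(-2) = -(-4)*(6 - 1)*(-2) = -(-4)*5*(-2) = -4*(-5)*(-2) = 20*(-2) = -40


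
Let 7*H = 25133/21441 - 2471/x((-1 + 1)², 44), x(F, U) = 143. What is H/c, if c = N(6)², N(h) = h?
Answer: -12346673/193161969 ≈ -0.063919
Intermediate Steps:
H = -49386692/21462441 (H = (25133/21441 - 2471/143)/7 = (⅐)*(-49386692/3066063) = -49386692/21462441 ≈ -2.3011)
c = 36 (c = 6² = 36)
H/c = -49386692/21462441/36 = -49386692/21462441*1/36 = -12346673/193161969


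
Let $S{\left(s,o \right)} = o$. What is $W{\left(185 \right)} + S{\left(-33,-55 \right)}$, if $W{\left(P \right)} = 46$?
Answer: $-9$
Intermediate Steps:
$W{\left(185 \right)} + S{\left(-33,-55 \right)} = 46 - 55 = -9$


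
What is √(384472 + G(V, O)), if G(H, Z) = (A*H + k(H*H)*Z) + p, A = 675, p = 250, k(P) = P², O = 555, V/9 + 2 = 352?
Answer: 2*√13660770867815243 ≈ 2.3376e+8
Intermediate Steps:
V = 3150 (V = -18 + 9*352 = -18 + 3168 = 3150)
G(H, Z) = 250 + 675*H + Z*H⁴ (G(H, Z) = (675*H + (H*H)²*Z) + 250 = (675*H + (H²)²*Z) + 250 = (675*H + H⁴*Z) + 250 = (675*H + Z*H⁴) + 250 = 250 + 675*H + Z*H⁴)
√(384472 + G(V, O)) = √(384472 + (250 + 675*3150 + 555*3150⁴)) = √(384472 + (250 + 2126250 + 555*98456006250000)) = √(384472 + (250 + 2126250 + 54643083468750000)) = √(384472 + 54643083470876500) = √54643083471260972 = 2*√13660770867815243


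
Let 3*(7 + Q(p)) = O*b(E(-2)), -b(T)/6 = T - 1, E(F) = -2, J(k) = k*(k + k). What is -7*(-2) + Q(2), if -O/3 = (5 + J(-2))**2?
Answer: -3035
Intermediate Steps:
J(k) = 2*k**2 (J(k) = k*(2*k) = 2*k**2)
O = -507 (O = -3*(5 + 2*(-2)**2)**2 = -3*(5 + 2*4)**2 = -3*(5 + 8)**2 = -3*13**2 = -3*169 = -507)
b(T) = 6 - 6*T (b(T) = -6*(T - 1) = -6*(-1 + T) = 6 - 6*T)
Q(p) = -3049 (Q(p) = -7 + (-507*(6 - 6*(-2)))/3 = -7 + (-507*(6 + 12))/3 = -7 + (-507*18)/3 = -7 + (1/3)*(-9126) = -7 - 3042 = -3049)
-7*(-2) + Q(2) = -7*(-2) - 3049 = 14 - 3049 = -3035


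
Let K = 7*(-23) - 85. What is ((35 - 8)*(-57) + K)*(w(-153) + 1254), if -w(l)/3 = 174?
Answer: -1306620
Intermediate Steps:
w(l) = -522 (w(l) = -3*174 = -522)
K = -246 (K = -161 - 85 = -246)
((35 - 8)*(-57) + K)*(w(-153) + 1254) = ((35 - 8)*(-57) - 246)*(-522 + 1254) = (27*(-57) - 246)*732 = (-1539 - 246)*732 = -1785*732 = -1306620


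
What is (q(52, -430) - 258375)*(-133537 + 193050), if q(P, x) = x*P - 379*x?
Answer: -7008548445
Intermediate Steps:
q(P, x) = -379*x + P*x (q(P, x) = P*x - 379*x = -379*x + P*x)
(q(52, -430) - 258375)*(-133537 + 193050) = (-430*(-379 + 52) - 258375)*(-133537 + 193050) = (-430*(-327) - 258375)*59513 = (140610 - 258375)*59513 = -117765*59513 = -7008548445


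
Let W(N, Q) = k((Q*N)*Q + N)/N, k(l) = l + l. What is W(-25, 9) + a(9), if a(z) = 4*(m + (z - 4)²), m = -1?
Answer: 260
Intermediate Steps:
k(l) = 2*l
W(N, Q) = (2*N + 2*N*Q²)/N (W(N, Q) = (2*((Q*N)*Q + N))/N = (2*((N*Q)*Q + N))/N = (2*(N*Q² + N))/N = (2*(N + N*Q²))/N = (2*N + 2*N*Q²)/N)
a(z) = -4 + 4*(-4 + z)² (a(z) = 4*(-1 + (z - 4)²) = 4*(-1 + (-4 + z)²) = -4 + 4*(-4 + z)²)
W(-25, 9) + a(9) = (2 + 2*9²) + (-4 + 4*(-4 + 9)²) = (2 + 2*81) + (-4 + 4*5²) = (2 + 162) + (-4 + 4*25) = 164 + (-4 + 100) = 164 + 96 = 260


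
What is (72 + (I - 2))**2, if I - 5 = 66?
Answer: 19881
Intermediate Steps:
I = 71 (I = 5 + 66 = 71)
(72 + (I - 2))**2 = (72 + (71 - 2))**2 = (72 + 69)**2 = 141**2 = 19881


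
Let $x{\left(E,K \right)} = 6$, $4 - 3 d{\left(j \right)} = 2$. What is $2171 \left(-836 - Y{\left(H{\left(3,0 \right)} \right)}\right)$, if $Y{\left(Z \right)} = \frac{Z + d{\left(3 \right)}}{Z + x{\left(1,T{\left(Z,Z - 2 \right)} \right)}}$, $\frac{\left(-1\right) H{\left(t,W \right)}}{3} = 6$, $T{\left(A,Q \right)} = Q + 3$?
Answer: $- \frac{16362827}{9} \approx -1.8181 \cdot 10^{6}$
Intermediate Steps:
$d{\left(j \right)} = \frac{2}{3}$ ($d{\left(j \right)} = \frac{4}{3} - \frac{2}{3} = \frac{2}{3}$)
$T{\left(A,Q \right)} = 3 + Q$
$H{\left(t,W \right)} = -18$ ($H{\left(t,W \right)} = \left(-3\right) 6 = -18$)
$Y{\left(Z \right)} = \frac{\frac{2}{3} + Z}{6 + Z}$ ($Y{\left(Z \right)} = \frac{Z + \frac{2}{3}}{Z + 6} = \frac{\frac{2}{3} + Z}{6 + Z}$)
$2171 \left(-836 - Y{\left(H{\left(3,0 \right)} \right)}\right) = 2171 \left(-836 - \frac{\frac{2}{3} - 18}{6 - 18}\right) = 2171 \left(-836 - \frac{1}{-12} \left(- \frac{52}{3}\right)\right) = 2171 \left(-836 - \left(- \frac{1}{12}\right) \left(- \frac{52}{3}\right)\right) = 2171 \left(-836 - \frac{13}{9}\right) = 2171 \left(- \frac{7537}{9}\right) = - \frac{16362827}{9}$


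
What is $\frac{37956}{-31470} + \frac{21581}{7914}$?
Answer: $\frac{63128381}{41508930} \approx 1.5208$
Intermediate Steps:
$\frac{37956}{-31470} + \frac{21581}{7914} = 37956 \left(- \frac{1}{31470}\right) + 21581 \cdot \frac{1}{7914} = - \frac{6326}{5245} + \frac{21581}{7914} = \frac{63128381}{41508930}$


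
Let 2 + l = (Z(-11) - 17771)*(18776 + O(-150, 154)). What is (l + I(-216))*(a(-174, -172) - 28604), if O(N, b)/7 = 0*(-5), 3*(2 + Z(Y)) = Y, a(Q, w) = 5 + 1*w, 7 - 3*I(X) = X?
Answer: 9603029620791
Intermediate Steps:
I(X) = 7/3 - X/3
a(Q, w) = 5 + w
Z(Y) = -2 + Y/3
O(N, b) = 0 (O(N, b) = 7*(0*(-5)) = 7*0 = 0)
l = -1001324086/3 (l = -2 + ((-2 + (1/3)*(-11)) - 17771)*(18776 + 0) = -2 + ((-2 - 11/3) - 17771)*18776 = -2 + (-17/3 - 17771)*18776 = -2 - 53330/3*18776 = -2 - 1001324080/3 = -1001324086/3 ≈ -3.3377e+8)
(l + I(-216))*(a(-174, -172) - 28604) = (-1001324086/3 + (7/3 - 1/3*(-216)))*((5 - 172) - 28604) = (-1001324086/3 + (7/3 + 72))*(-167 - 28604) = (-1001324086/3 + 223/3)*(-28771) = -333774621*(-28771) = 9603029620791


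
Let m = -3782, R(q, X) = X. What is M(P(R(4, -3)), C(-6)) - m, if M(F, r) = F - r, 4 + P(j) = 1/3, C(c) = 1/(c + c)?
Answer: 45341/12 ≈ 3778.4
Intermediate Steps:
C(c) = 1/(2*c)
P(j) = -11/3 (P(j) = -4 + 1/3 = -4 + ⅓ = -11/3)
M(P(R(4, -3)), C(-6)) - m = (-11/3 - 1/(2*(-6))) - 1*(-3782) = (-11/3 - (-1)/(2*6)) + 3782 = (-11/3 - 1*(-1/12)) + 3782 = (-11/3 + 1/12) + 3782 = -43/12 + 3782 = 45341/12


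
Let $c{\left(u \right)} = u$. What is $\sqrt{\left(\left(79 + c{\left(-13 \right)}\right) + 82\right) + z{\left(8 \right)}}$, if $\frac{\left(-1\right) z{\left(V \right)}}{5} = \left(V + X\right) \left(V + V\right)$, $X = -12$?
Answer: $6 \sqrt{13} \approx 21.633$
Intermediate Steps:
$z{\left(V \right)} = - 10 V \left(-12 + V\right)$ ($z{\left(V \right)} = - 5 \left(V - 12\right) \left(V + V\right) = - 5 \left(-12 + V\right) 2 V = - 5 \cdot 2 V \left(-12 + V\right) = - 10 V \left(-12 + V\right)$)
$\sqrt{\left(\left(79 + c{\left(-13 \right)}\right) + 82\right) + z{\left(8 \right)}} = \sqrt{\left(\left(79 - 13\right) + 82\right) + 10 \cdot 8 \left(12 - 8\right)} = \sqrt{\left(66 + 82\right) + 10 \cdot 8 \left(12 - 8\right)} = \sqrt{148 + 10 \cdot 8 \cdot 4} = \sqrt{148 + 320} = \sqrt{468} = 6 \sqrt{13}$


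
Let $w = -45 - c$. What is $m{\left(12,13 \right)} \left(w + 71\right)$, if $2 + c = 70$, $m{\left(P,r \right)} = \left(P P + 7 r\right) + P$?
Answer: $-10374$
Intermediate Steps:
$m{\left(P,r \right)} = P + P^{2} + 7 r$ ($m{\left(P,r \right)} = \left(P^{2} + 7 r\right) + P = P + P^{2} + 7 r$)
$c = 68$ ($c = -2 + 70 = 68$)
$w = -113$ ($w = -45 - 68 = -113$)
$m{\left(12,13 \right)} \left(w + 71\right) = \left(12 + 12^{2} + 7 \cdot 13\right) \left(-113 + 71\right) = \left(12 + 144 + 91\right) \left(-42\right) = 247 \left(-42\right) = -10374$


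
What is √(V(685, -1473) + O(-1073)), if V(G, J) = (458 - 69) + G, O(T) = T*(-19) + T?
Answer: 2*√5097 ≈ 142.79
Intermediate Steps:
O(T) = -18*T (O(T) = -19*T + T = -18*T)
V(G, J) = 389 + G
√(V(685, -1473) + O(-1073)) = √((389 + 685) - 18*(-1073)) = √(1074 + 19314) = √20388 = 2*√5097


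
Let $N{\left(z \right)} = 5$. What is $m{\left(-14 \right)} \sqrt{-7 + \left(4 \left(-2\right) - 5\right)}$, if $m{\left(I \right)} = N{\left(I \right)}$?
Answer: $10 i \sqrt{5} \approx 22.361 i$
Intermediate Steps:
$m{\left(I \right)} = 5$
$m{\left(-14 \right)} \sqrt{-7 + \left(4 \left(-2\right) - 5\right)} = 5 \sqrt{-7 + \left(4 \left(-2\right) - 5\right)} = 5 \sqrt{-7 - 13} = 5 \sqrt{-20} = 5 \cdot 2 i \sqrt{5} = 10 i \sqrt{5}$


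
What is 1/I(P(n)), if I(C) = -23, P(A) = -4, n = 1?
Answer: -1/23 ≈ -0.043478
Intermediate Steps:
1/I(P(n)) = 1/(-23) = -1/23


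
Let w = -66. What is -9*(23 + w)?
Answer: 387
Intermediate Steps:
-9*(23 + w) = -9*(23 - 66) = -9*(-43) = 387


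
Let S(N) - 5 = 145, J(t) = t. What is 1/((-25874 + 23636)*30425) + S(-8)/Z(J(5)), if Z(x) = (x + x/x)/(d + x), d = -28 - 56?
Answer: -134480021251/68091150 ≈ -1975.0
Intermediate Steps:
S(N) = 150 (S(N) = 5 + 145 = 150)
d = -84
Z(x) = (1 + x)/(-84 + x) (Z(x) = (x + x/x)/(-84 + x) = (x + 1)/(-84 + x) = (1 + x)/(-84 + x))
1/((-25874 + 23636)*30425) + S(-8)/Z(J(5)) = 1/((-25874 + 23636)*30425) + 150/(((1 + 5)/(-84 + 5))) = (1/30425)/(-2238) + 150/((6/(-79))) = -1/2238*1/30425 + 150/((-1/79*6)) = -1/68091150 + 150/(-6/79) = -1/68091150 + 150*(-79/6) = -1/68091150 - 1975 = -134480021251/68091150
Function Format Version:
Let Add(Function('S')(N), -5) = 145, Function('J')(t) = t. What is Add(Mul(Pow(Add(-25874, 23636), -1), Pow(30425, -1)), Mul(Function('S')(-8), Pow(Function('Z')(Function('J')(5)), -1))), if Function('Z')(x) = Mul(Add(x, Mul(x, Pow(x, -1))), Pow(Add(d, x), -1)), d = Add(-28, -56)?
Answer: Rational(-134480021251, 68091150) ≈ -1975.0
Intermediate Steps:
Function('S')(N) = 150 (Function('S')(N) = Add(5, 145) = 150)
d = -84
Function('Z')(x) = Mul(Pow(Add(-84, x), -1), Add(1, x)) (Function('Z')(x) = Mul(Add(x, Mul(x, Pow(x, -1))), Pow(Add(-84, x), -1)) = Mul(Add(x, 1), Pow(Add(-84, x), -1)) = Mul(Add(1, x), Pow(Add(-84, x), -1)) = Mul(Pow(Add(-84, x), -1), Add(1, x)))
Add(Mul(Pow(Add(-25874, 23636), -1), Pow(30425, -1)), Mul(Function('S')(-8), Pow(Function('Z')(Function('J')(5)), -1))) = Add(Mul(Pow(Add(-25874, 23636), -1), Pow(30425, -1)), Mul(150, Pow(Mul(Pow(Add(-84, 5), -1), Add(1, 5)), -1))) = Add(Mul(Pow(-2238, -1), Rational(1, 30425)), Mul(150, Pow(Mul(Pow(-79, -1), 6), -1))) = Add(Mul(Rational(-1, 2238), Rational(1, 30425)), Mul(150, Pow(Mul(Rational(-1, 79), 6), -1))) = Add(Rational(-1, 68091150), Mul(150, Pow(Rational(-6, 79), -1))) = Add(Rational(-1, 68091150), Mul(150, Rational(-79, 6))) = Add(Rational(-1, 68091150), -1975) = Rational(-134480021251, 68091150)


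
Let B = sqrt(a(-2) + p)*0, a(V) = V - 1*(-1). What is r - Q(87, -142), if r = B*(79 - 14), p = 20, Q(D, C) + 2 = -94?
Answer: 96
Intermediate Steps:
Q(D, C) = -96 (Q(D, C) = -2 - 94 = -96)
a(V) = 1 + V (a(V) = V + 1 = 1 + V)
B = 0 (B = sqrt((1 - 2) + 20)*0 = sqrt(-1 + 20)*0 = sqrt(19)*0 = 0)
r = 0 (r = 0*(79 - 14) = 0*65 = 0)
r - Q(87, -142) = 0 - 1*(-96) = 0 + 96 = 96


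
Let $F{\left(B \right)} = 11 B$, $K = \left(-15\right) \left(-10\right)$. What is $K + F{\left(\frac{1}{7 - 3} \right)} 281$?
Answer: $\frac{3691}{4} \approx 922.75$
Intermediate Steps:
$K = 150$
$K + F{\left(\frac{1}{7 - 3} \right)} 281 = 150 + \frac{11}{7 - 3} \cdot 281 = 150 + \frac{11}{4} \cdot 281 = 150 + \frac{3091}{4} = \frac{3691}{4}$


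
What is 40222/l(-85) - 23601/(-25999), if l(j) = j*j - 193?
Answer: 605847005/91412484 ≈ 6.6276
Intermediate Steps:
l(j) = -193 + j² (l(j) = j² - 193 = -193 + j²)
40222/l(-85) - 23601/(-25999) = 40222/(-193 + (-85)²) - 23601/(-25999) = 40222/(-193 + 7225) - 23601*(-1/25999) = 40222/7032 + 23601/25999 = 40222*(1/7032) + 23601/25999 = 20111/3516 + 23601/25999 = 605847005/91412484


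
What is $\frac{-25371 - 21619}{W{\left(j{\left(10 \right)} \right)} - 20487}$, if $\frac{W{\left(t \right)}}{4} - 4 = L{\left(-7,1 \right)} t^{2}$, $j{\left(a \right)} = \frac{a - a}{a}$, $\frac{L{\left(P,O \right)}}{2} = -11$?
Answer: $\frac{46990}{20471} \approx 2.2954$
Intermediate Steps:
$L{\left(P,O \right)} = -22$ ($L{\left(P,O \right)} = 2 \left(-11\right) = -22$)
$j{\left(a \right)} = 0$ ($j{\left(a \right)} = \frac{0}{a} = 0$)
$W{\left(t \right)} = 16 - 88 t^{2}$ ($W{\left(t \right)} = 16 + 4 \left(- 22 t^{2}\right) = 16 - 88 t^{2}$)
$\frac{-25371 - 21619}{W{\left(j{\left(10 \right)} \right)} - 20487} = \frac{-25371 - 21619}{\left(16 - 88 \cdot 0^{2}\right) - 20487} = - \frac{46990}{\left(16 - 0\right) - 20487} = - \frac{46990}{\left(16 + 0\right) - 20487} = - \frac{46990}{16 - 20487} = - \frac{46990}{-20471} = \left(-46990\right) \left(- \frac{1}{20471}\right) = \frac{46990}{20471}$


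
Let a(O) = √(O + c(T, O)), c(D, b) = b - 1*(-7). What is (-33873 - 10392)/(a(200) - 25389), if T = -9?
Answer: 1123844085/644600914 + 44265*√407/644600914 ≈ 1.7449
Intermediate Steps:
c(D, b) = 7 + b (c(D, b) = b + 7 = 7 + b)
a(O) = √(7 + 2*O) (a(O) = √(O + (7 + O)) = √(7 + 2*O))
(-33873 - 10392)/(a(200) - 25389) = (-33873 - 10392)/(√(7 + 2*200) - 25389) = -44265/(√(7 + 400) - 25389) = -44265/(√407 - 25389) = -44265/(-25389 + √407)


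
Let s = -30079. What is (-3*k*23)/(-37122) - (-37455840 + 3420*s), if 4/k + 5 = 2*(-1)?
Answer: 264233895658/1883 ≈ 1.4033e+8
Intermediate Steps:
k = -4/7 (k = 4/(-5 + 2*(-1)) = 4/(-5 - 2) = 4/(-7) = 4*(-1/7) = -4/7 ≈ -0.57143)
(-3*k*23)/(-37122) - (-37455840 + 3420*s) = (-3*(-4/7)*23)/(-37122) - 3420/(1/(-30079 - 10952)) = ((12/7)*23)*(-1/37122) - 3420/(1/(-41031)) = (276/7)*(-1/37122) - 3420/(-1/41031) = -2/1883 - 3420*(-41031) = -2/1883 + 140326020 = 264233895658/1883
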